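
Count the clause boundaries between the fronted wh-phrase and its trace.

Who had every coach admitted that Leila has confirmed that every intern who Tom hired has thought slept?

3

"who" is extracted from the subject of "slept".
Boundaries crossed, outermost first: [that], [that], [Ø] — 3 in total.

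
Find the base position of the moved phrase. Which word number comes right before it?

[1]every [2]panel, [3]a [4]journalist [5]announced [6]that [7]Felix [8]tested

8

The displaced element is "every panel" (word 2).
It is linked across 1 clause boundary (that).
It functions as the direct object of "tested", so the gap sits immediately after word 8 ("tested").
Base order: A journalist announced that Felix tested every panel.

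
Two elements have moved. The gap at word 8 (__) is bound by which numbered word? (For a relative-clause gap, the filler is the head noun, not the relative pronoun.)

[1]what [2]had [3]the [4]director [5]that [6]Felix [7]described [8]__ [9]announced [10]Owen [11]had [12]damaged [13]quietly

The marked gap is inside the relative clause, the direct object of "described".
Its filler is the head noun "director" (via "that"), at word 4.
(The other dependency links word 1 to a gap after word 12.)

4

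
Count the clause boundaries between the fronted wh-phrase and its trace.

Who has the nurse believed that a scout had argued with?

1

"who" is extracted from the PP object of "argued".
Boundaries crossed, outermost first: [that] — 1 in total.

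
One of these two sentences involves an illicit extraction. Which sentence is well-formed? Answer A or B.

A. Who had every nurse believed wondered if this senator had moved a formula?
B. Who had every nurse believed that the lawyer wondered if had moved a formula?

A

In B, the wh-phrase is extracted from inside a wh-island (introduced by "if"), which blocks movement.
In A, the extraction path crosses only that-complement boundaries, which are transparent.
So A is grammatical.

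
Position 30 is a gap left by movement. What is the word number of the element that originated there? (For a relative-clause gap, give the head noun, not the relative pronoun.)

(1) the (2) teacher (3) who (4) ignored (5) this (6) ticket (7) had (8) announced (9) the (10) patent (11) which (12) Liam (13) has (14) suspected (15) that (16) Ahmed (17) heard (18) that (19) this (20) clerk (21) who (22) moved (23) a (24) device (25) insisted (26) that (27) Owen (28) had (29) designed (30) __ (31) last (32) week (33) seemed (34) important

10

The gap at 30 is the object of "designed", inside a relative clause.
The relative pronoun is "which" (word 11); it is bound by the head noun immediately before it.
Its filler is the head noun "patent", at word 10.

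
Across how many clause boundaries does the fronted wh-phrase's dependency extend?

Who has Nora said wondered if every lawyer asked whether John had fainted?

1

"who" is extracted from the subject of "wondered".
Boundaries crossed, outermost first: [Ø] — 1 in total.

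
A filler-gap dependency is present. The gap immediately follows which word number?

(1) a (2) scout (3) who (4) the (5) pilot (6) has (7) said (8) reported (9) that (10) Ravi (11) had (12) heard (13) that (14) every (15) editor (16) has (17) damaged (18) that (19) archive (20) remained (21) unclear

The displaced element is "a scout" (word 2).
It is linked across 1 clause boundary (Ø).
It functions as the subject of "reported", so the gap sits immediately after word 7 ("said").
Base order: The pilot has said that a scout reported that Ravi had heard that every editor has damaged that archive.

7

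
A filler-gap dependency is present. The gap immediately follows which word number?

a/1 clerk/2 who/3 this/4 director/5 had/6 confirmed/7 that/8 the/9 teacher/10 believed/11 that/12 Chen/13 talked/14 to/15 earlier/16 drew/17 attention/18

15

The displaced element is "a clerk" (word 2).
It is linked across 2 clause boundaries (that → that).
It functions as the object of the preposition "to" of "talked", so the gap sits immediately after word 15 ("to").
Base order: This director had confirmed that the teacher believed that Chen talked to a clerk earlier.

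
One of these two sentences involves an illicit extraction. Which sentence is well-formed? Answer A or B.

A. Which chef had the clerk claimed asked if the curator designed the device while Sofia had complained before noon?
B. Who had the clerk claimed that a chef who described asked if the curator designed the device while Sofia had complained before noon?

In B, the wh-phrase is extracted from inside a complex-NP island (relative clause) (introduced by "who"), which blocks movement.
In A, the extraction path crosses only that-complement boundaries, which are transparent.
So A is grammatical.

A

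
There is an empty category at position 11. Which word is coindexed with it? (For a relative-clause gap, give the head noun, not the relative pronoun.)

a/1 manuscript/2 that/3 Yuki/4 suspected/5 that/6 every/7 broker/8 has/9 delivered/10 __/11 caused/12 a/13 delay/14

The gap at 11 is the object of "delivered", inside a relative clause.
The relative pronoun is "that" (word 3); it is bound by the head noun immediately before it.
Its filler is the head noun "manuscript", at word 2.

2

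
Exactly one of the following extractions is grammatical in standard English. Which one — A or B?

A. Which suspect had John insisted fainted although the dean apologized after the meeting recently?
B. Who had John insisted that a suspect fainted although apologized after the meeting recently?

A

In B, the wh-phrase is extracted from inside an adjunct island (introduced by "although"), which blocks movement.
In A, the extraction path crosses only that-complement boundaries, which are transparent.
So A is grammatical.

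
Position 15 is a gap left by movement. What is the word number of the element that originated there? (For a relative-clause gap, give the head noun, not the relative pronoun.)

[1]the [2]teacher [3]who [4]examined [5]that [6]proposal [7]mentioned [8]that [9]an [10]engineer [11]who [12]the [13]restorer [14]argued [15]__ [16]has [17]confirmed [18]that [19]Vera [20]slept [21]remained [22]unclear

10

The gap at 15 is the subject of "confirmed", inside a relative clause.
The relative pronoun is "who" (word 11); it is bound by the head noun immediately before it.
Its filler is the head noun "engineer", at word 10.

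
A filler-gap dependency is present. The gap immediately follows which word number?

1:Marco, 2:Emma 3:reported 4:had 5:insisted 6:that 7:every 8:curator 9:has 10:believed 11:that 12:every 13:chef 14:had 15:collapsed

The displaced element is "Marco" (word 1).
It is linked across 1 clause boundary (Ø).
It functions as the subject of "insisted", so the gap sits immediately after word 3 ("reported").
Base order: Emma reported Marco had insisted that every curator has believed that every chef had collapsed.

3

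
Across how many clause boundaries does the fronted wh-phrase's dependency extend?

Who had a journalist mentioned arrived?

"who" is extracted from the subject of "arrived".
Boundaries crossed, outermost first: [Ø] — 1 in total.

1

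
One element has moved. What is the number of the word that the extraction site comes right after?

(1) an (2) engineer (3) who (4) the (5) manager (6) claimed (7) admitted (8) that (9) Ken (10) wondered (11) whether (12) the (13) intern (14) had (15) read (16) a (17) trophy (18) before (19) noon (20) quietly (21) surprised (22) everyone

6

The displaced element is "an engineer" (word 2).
It is linked across 1 clause boundary (Ø).
It functions as the subject of "admitted", so the gap sits immediately after word 6 ("claimed").
Base order: The manager claimed that an engineer admitted that Ken wondered whether the intern had read a trophy before noon quietly.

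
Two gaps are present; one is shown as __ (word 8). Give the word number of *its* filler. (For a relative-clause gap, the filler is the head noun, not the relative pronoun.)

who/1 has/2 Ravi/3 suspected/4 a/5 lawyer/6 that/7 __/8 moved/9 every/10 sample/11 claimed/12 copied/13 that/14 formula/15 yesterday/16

6

The marked gap is inside the relative clause, the subject of "moved".
Its filler is the head noun "lawyer" (via "that"), at word 6.
(The other dependency links word 1 to a gap after word 12.)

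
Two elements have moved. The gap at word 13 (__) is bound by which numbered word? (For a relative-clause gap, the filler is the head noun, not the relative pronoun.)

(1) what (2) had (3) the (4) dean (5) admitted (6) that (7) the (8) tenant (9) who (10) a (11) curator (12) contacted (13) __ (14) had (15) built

8

The marked gap is inside the relative clause, the direct object of "contacted".
Its filler is the head noun "tenant" (via "who"), at word 8.
(The other dependency links word 1 to a gap after word 15.)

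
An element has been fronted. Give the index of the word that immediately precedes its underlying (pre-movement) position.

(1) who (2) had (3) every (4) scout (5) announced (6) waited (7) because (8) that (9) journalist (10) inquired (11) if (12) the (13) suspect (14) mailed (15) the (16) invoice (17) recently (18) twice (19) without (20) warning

5

The displaced element is "who" (word 1).
It is linked across 1 clause boundary (Ø).
It functions as the subject of "waited", so the gap sits immediately after word 5 ("announced").
Base order: Every scout had announced that who waited because that journalist inquired if the suspect mailed the invoice recently twice without warning.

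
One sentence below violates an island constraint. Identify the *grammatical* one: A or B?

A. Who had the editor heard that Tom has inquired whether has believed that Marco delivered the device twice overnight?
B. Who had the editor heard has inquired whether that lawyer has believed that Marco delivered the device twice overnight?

In A, the wh-phrase is extracted from inside a wh-island (introduced by "whether"), which blocks movement.
In B, the extraction path crosses only that-complement boundaries, which are transparent.
So B is grammatical.

B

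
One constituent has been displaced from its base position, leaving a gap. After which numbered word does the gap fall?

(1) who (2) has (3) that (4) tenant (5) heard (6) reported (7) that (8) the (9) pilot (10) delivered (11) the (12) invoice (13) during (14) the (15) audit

5

The displaced element is "who" (word 1).
It is linked across 1 clause boundary (Ø).
It functions as the subject of "reported", so the gap sits immediately after word 5 ("heard").
Base order: That tenant has heard that who reported that the pilot delivered the invoice during the audit.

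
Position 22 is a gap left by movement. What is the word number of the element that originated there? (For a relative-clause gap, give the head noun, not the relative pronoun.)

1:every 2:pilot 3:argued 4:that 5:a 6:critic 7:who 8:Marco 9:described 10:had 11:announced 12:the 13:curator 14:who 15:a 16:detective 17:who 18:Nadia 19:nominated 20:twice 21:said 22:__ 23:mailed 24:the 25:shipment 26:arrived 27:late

The gap at 22 is the subject of "mailed", inside a relative clause.
The relative pronoun is "who" (word 14); it is bound by the head noun immediately before it.
Its filler is the head noun "curator", at word 13.

13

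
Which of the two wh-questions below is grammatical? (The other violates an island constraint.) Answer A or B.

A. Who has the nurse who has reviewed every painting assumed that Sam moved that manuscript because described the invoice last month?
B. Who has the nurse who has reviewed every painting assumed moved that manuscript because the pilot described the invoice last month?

In A, the wh-phrase is extracted from inside an adjunct island (introduced by "because"), which blocks movement.
In B, the extraction path crosses only that-complement boundaries, which are transparent.
So B is grammatical.

B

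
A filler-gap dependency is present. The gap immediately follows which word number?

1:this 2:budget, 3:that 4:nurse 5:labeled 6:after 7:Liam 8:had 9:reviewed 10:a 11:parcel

The displaced element is "this budget" (word 2).
It functions as the direct object of "labeled", so the gap sits immediately after word 5 ("labeled").
Base order: That nurse labeled this budget after Liam had reviewed a parcel.

5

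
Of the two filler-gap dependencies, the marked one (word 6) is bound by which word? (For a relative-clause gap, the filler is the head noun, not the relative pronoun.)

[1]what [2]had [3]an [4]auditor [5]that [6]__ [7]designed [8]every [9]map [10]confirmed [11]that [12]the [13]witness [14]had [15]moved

The marked gap is inside the relative clause, the subject of "designed".
Its filler is the head noun "auditor" (via "that"), at word 4.
(The other dependency links word 1 to a gap after word 15.)

4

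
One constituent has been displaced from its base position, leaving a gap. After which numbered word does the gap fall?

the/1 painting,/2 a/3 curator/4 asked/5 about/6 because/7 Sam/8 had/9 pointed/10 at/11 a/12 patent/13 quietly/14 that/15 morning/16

6

The displaced element is "the painting" (word 2).
It functions as the object of the preposition "about" of "asked", so the gap sits immediately after word 6 ("about").
Base order: A curator asked about the painting because Sam had pointed at a patent quietly that morning.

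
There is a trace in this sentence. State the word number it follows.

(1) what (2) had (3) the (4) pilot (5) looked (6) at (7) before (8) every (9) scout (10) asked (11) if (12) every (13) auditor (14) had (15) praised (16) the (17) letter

The displaced element is "what" (word 1).
It functions as the object of the preposition "at" of "looked", so the gap sits immediately after word 6 ("at").
Base order: The pilot had looked at what before every scout asked if every auditor had praised the letter.

6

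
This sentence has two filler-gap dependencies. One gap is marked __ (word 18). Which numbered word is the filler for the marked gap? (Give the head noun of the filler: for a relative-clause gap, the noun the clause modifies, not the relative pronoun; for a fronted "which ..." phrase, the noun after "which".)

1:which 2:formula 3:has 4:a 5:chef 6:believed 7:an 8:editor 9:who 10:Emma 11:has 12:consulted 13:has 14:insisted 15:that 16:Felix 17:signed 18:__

2

The marked gap is the direct object of "signed".
Its filler is the fronted wh-phrase "which formula", at word 2.
(The other dependency links word 8 to a gap after word 12.)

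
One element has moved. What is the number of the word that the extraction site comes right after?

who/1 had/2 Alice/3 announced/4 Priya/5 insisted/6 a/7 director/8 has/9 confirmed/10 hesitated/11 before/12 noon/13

The displaced element is "who" (word 1).
It is linked across 3 clause boundaries (Ø → Ø → Ø).
It functions as the subject of "hesitated", so the gap sits immediately after word 10 ("confirmed").
Base order: Alice had announced Priya insisted a director has confirmed that who hesitated before noon.

10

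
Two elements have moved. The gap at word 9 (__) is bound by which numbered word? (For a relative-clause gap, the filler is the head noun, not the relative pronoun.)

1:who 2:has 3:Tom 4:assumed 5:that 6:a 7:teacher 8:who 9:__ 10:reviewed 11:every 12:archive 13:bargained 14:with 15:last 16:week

7

The marked gap is inside the relative clause, the subject of "reviewed".
Its filler is the head noun "teacher" (via "who"), at word 7.
(The other dependency links word 1 to a gap after word 14.)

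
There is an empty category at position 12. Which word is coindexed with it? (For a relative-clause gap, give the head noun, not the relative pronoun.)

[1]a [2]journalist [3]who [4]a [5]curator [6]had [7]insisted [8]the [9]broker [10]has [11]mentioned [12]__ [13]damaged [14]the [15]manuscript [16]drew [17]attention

2

The gap at 12 is the subject of "damaged", inside a relative clause.
The relative pronoun is "who" (word 3); it is bound by the head noun immediately before it.
Its filler is the head noun "journalist", at word 2.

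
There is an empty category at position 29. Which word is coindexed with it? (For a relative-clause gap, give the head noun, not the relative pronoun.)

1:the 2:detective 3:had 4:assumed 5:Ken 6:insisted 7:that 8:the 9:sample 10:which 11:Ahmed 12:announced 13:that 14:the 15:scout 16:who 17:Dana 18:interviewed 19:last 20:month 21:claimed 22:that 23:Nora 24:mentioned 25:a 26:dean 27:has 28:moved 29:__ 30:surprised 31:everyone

The gap at 29 is the object of "moved", inside a relative clause.
The relative pronoun is "which" (word 10); it is bound by the head noun immediately before it.
Its filler is the head noun "sample", at word 9.

9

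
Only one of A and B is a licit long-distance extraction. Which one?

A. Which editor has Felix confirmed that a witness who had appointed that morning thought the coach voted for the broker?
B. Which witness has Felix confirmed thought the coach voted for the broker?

In A, the wh-phrase is extracted from inside a complex-NP island (relative clause) (introduced by "who"), which blocks movement.
In B, the extraction path crosses only that-complement boundaries, which are transparent.
So B is grammatical.

B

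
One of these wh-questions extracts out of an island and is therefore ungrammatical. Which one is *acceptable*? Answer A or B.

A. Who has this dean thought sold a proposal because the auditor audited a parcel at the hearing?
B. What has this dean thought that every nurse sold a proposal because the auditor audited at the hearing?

A

In B, the wh-phrase is extracted from inside an adjunct island (introduced by "because"), which blocks movement.
In A, the extraction path crosses only that-complement boundaries, which are transparent.
So A is grammatical.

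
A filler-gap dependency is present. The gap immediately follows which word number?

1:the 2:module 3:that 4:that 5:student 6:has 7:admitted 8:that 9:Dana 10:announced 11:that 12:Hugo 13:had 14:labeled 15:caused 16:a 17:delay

The displaced element is "the module" (word 2).
It is linked across 2 clause boundaries (that → that).
It functions as the direct object of "labeled", so the gap sits immediately after word 14 ("labeled").
Base order: That student has admitted that Dana announced that Hugo had labeled the module.

14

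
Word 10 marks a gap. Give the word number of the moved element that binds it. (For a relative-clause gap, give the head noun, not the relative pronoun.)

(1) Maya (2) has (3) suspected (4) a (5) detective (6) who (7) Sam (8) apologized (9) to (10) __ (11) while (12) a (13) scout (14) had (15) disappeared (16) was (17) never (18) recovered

The gap at 10 is the prepositional object of "apologized", inside a relative clause.
The relative pronoun is "who" (word 6); it is bound by the head noun immediately before it.
Its filler is the head noun "detective", at word 5.

5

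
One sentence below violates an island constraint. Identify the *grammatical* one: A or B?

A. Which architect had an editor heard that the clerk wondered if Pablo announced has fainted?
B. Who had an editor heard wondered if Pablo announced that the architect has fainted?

B

In A, the wh-phrase is extracted from inside a wh-island (introduced by "if"), which blocks movement.
In B, the extraction path crosses only that-complement boundaries, which are transparent.
So B is grammatical.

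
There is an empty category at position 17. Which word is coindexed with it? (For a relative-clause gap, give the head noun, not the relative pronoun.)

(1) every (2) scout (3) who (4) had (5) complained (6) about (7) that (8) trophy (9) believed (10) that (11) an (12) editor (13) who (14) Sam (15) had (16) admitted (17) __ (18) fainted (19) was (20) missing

The gap at 17 is the subject of "fainted", inside a relative clause.
The relative pronoun is "who" (word 13); it is bound by the head noun immediately before it.
Its filler is the head noun "editor", at word 12.

12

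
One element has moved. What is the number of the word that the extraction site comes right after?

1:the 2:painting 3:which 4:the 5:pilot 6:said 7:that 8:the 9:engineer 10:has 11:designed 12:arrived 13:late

11

The displaced element is "the painting" (word 2).
It is linked across 1 clause boundary (that).
It functions as the direct object of "designed", so the gap sits immediately after word 11 ("designed").
Base order: The pilot said that the engineer has designed the painting.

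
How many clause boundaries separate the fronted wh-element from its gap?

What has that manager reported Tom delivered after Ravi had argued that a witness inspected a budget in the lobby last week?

1

"what" is extracted from the object of "delivered".
Boundaries crossed, outermost first: [Ø] — 1 in total.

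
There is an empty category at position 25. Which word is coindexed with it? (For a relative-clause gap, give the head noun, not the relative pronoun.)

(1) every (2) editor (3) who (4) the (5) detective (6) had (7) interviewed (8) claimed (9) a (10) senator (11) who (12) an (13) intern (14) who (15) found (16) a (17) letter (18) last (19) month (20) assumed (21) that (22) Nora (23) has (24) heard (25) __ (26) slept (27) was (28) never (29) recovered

10

The gap at 25 is the subject of "slept", inside a relative clause.
The relative pronoun is "who" (word 11); it is bound by the head noun immediately before it.
Its filler is the head noun "senator", at word 10.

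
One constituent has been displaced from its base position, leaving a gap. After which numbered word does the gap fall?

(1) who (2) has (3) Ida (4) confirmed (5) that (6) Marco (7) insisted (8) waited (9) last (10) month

7

The displaced element is "who" (word 1).
It is linked across 2 clause boundaries (that → Ø).
It functions as the subject of "waited", so the gap sits immediately after word 7 ("insisted").
Base order: Ida has confirmed that Marco insisted that who waited last month.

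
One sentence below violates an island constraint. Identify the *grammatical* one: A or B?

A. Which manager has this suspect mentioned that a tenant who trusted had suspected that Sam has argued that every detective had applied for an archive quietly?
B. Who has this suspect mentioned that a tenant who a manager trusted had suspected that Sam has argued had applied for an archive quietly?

B

In A, the wh-phrase is extracted from inside a complex-NP island (relative clause) (introduced by "who"), which blocks movement.
In B, the extraction path crosses only that-complement boundaries, which are transparent.
So B is grammatical.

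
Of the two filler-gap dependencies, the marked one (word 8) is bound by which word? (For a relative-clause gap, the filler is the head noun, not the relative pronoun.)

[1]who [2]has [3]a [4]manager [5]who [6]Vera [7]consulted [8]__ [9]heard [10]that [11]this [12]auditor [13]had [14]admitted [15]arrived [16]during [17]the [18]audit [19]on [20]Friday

4

The marked gap is inside the relative clause, the direct object of "consulted".
Its filler is the head noun "manager" (via "who"), at word 4.
(The other dependency links word 1 to a gap after word 14.)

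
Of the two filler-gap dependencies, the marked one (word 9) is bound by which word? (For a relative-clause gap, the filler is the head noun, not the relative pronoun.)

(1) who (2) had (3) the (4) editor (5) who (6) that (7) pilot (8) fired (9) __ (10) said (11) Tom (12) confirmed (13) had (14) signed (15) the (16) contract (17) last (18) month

The marked gap is inside the relative clause, the direct object of "fired".
Its filler is the head noun "editor" (via "who"), at word 4.
(The other dependency links word 1 to a gap after word 12.)

4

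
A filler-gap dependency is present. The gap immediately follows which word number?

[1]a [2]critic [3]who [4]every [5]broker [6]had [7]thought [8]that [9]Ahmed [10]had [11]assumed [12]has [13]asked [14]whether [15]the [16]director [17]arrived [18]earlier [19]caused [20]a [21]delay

The displaced element is "a critic" (word 2).
It is linked across 2 clause boundaries (that → Ø).
It functions as the subject of "asked", so the gap sits immediately after word 11 ("assumed").
Base order: Every broker had thought that Ahmed had assumed that a critic has asked whether the director arrived earlier.

11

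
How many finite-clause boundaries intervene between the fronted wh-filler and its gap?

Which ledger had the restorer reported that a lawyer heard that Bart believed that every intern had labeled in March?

"which ledger" is extracted from the object of "labeled".
Boundaries crossed, outermost first: [that], [that], [that] — 3 in total.

3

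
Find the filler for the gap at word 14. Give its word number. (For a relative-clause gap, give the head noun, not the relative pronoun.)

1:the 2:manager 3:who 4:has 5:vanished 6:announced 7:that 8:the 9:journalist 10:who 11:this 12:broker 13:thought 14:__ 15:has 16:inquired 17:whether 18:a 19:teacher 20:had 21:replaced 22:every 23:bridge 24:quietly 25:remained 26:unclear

9

The gap at 14 is the subject of "inquired", inside a relative clause.
The relative pronoun is "who" (word 10); it is bound by the head noun immediately before it.
Its filler is the head noun "journalist", at word 9.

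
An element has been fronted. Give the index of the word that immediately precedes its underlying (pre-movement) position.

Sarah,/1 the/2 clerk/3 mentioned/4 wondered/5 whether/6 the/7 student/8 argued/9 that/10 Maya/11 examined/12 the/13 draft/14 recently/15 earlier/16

The displaced element is "Sarah" (word 1).
It is linked across 1 clause boundary (Ø).
It functions as the subject of "wondered", so the gap sits immediately after word 4 ("mentioned").
Base order: The clerk mentioned that Sarah wondered whether the student argued that Maya examined the draft recently earlier.

4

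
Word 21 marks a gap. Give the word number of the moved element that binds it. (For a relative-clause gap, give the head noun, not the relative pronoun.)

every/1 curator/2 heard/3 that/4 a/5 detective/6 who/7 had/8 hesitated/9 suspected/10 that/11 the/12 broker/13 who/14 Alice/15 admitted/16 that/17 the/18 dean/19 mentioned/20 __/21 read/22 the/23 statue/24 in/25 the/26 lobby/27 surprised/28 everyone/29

The gap at 21 is the subject of "read", inside a relative clause.
The relative pronoun is "who" (word 14); it is bound by the head noun immediately before it.
Its filler is the head noun "broker", at word 13.

13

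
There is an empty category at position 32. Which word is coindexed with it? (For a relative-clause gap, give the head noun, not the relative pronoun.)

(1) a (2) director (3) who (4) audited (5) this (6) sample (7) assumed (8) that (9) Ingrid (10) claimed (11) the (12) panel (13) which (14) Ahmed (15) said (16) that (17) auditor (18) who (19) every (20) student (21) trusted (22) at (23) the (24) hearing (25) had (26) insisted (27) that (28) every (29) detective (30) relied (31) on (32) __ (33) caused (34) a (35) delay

12

The gap at 32 is the prepositional object of "relied", inside a relative clause.
The relative pronoun is "which" (word 13); it is bound by the head noun immediately before it.
Its filler is the head noun "panel", at word 12.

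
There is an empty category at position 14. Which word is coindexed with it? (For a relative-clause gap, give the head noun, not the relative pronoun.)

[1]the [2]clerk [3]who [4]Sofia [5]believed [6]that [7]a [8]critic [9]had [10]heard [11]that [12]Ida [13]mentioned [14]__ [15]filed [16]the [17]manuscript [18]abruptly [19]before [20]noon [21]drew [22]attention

The gap at 14 is the subject of "filed", inside a relative clause.
The relative pronoun is "who" (word 3); it is bound by the head noun immediately before it.
Its filler is the head noun "clerk", at word 2.

2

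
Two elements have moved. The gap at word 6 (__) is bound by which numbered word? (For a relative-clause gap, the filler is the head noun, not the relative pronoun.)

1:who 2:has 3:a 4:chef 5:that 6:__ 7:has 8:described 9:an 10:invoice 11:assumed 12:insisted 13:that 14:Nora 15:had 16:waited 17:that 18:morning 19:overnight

4

The marked gap is inside the relative clause, the subject of "described".
Its filler is the head noun "chef" (via "that"), at word 4.
(The other dependency links word 1 to a gap after word 11.)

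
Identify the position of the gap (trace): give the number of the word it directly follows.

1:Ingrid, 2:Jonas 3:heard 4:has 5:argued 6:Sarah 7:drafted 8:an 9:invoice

The displaced element is "Ingrid" (word 1).
It is linked across 1 clause boundary (Ø).
It functions as the subject of "argued", so the gap sits immediately after word 3 ("heard").
Base order: Jonas heard that Ingrid has argued Sarah drafted an invoice.

3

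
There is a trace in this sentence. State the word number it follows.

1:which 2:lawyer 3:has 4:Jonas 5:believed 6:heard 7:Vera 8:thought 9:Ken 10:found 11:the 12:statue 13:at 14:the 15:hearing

The displaced element is "which lawyer" (word 2).
It is linked across 1 clause boundary (Ø).
It functions as the subject of "heard", so the gap sits immediately after word 5 ("believed").
Base order: Jonas has believed that which lawyer heard Vera thought Ken found the statue at the hearing.

5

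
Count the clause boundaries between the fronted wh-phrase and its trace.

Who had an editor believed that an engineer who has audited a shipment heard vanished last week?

2

"who" is extracted from the subject of "vanished".
Boundaries crossed, outermost first: [that], [Ø] — 2 in total.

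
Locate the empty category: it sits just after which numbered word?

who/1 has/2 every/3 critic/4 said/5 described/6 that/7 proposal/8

The displaced element is "who" (word 1).
It is linked across 1 clause boundary (Ø).
It functions as the subject of "described", so the gap sits immediately after word 5 ("said").
Base order: Every critic has said that who described that proposal.

5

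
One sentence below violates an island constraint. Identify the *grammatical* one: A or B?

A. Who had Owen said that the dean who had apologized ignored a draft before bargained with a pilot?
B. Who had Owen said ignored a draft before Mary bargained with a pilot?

In A, the wh-phrase is extracted from inside an adjunct island (introduced by "before"), which blocks movement.
In B, the extraction path crosses only that-complement boundaries, which are transparent.
So B is grammatical.

B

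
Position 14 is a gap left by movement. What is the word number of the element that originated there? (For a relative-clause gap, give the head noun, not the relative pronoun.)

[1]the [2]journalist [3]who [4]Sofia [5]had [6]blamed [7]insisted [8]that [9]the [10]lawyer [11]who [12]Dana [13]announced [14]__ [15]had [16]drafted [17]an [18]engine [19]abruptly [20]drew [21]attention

10

The gap at 14 is the subject of "drafted", inside a relative clause.
The relative pronoun is "who" (word 11); it is bound by the head noun immediately before it.
Its filler is the head noun "lawyer", at word 10.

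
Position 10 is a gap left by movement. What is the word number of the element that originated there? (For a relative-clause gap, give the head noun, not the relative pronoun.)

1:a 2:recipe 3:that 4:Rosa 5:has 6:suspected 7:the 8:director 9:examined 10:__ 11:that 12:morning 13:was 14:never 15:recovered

2

The gap at 10 is the object of "examined", inside a relative clause.
The relative pronoun is "that" (word 3); it is bound by the head noun immediately before it.
Its filler is the head noun "recipe", at word 2.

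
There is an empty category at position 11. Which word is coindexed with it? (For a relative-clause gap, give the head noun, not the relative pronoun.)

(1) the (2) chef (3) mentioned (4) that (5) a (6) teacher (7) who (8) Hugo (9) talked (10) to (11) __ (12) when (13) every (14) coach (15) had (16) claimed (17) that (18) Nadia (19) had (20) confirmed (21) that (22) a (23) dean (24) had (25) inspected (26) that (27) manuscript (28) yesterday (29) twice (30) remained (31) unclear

The gap at 11 is the prepositional object of "talked", inside a relative clause.
The relative pronoun is "who" (word 7); it is bound by the head noun immediately before it.
Its filler is the head noun "teacher", at word 6.

6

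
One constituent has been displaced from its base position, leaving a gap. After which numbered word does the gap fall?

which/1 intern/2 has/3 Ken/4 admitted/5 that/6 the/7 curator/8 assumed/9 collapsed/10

The displaced element is "which intern" (word 2).
It is linked across 2 clause boundaries (that → Ø).
It functions as the subject of "collapsed", so the gap sits immediately after word 9 ("assumed").
Base order: Ken has admitted that the curator assumed that which intern collapsed.

9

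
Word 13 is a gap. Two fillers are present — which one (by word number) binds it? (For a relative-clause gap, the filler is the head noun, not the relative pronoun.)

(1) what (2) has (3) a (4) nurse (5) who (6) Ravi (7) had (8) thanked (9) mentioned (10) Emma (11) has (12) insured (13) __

1

The marked gap is the direct object of "insured".
Its filler is the fronted wh-phrase "what", at word 1.
(The other dependency links word 4 to a gap after word 8.)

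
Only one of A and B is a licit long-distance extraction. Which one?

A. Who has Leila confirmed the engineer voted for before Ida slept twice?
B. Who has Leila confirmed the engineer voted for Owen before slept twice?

In B, the wh-phrase is extracted from inside an adjunct island (introduced by "before"), which blocks movement.
In A, the extraction path crosses only that-complement boundaries, which are transparent.
So A is grammatical.

A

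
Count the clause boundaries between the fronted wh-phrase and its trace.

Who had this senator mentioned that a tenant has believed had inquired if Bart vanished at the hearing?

2

"who" is extracted from the subject of "inquired".
Boundaries crossed, outermost first: [that], [Ø] — 2 in total.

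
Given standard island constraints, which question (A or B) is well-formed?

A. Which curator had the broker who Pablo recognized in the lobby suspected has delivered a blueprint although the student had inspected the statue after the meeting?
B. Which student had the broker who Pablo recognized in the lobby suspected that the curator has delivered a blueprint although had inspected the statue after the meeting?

A

In B, the wh-phrase is extracted from inside an adjunct island (introduced by "although"), which blocks movement.
In A, the extraction path crosses only that-complement boundaries, which are transparent.
So A is grammatical.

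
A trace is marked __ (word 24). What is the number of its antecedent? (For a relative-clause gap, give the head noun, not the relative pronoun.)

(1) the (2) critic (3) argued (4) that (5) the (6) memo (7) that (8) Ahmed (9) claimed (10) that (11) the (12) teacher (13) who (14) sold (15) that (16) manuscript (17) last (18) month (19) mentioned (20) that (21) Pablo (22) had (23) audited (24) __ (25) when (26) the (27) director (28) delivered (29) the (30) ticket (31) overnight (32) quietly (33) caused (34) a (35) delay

The gap at 24 is the object of "audited", inside a relative clause.
The relative pronoun is "that" (word 7); it is bound by the head noun immediately before it.
Its filler is the head noun "memo", at word 6.

6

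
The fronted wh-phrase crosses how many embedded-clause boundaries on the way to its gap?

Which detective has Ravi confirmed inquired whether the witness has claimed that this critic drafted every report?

"which detective" is extracted from the subject of "inquired".
Boundaries crossed, outermost first: [Ø] — 1 in total.

1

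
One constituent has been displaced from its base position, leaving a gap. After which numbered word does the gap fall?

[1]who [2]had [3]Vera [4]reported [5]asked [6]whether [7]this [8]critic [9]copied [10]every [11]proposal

4

The displaced element is "who" (word 1).
It is linked across 1 clause boundary (Ø).
It functions as the subject of "asked", so the gap sits immediately after word 4 ("reported").
Base order: Vera had reported who asked whether this critic copied every proposal.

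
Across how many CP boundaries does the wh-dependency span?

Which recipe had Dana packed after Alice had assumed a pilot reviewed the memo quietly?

"which recipe" originates inside the matrix clause — no clause boundary is crossed.

0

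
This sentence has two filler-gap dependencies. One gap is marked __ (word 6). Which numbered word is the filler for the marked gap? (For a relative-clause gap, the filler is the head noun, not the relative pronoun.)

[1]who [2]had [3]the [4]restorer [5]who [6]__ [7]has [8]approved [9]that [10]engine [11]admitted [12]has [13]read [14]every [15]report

4

The marked gap is inside the relative clause, the subject of "approved".
Its filler is the head noun "restorer" (via "who"), at word 4.
(The other dependency links word 1 to a gap after word 11.)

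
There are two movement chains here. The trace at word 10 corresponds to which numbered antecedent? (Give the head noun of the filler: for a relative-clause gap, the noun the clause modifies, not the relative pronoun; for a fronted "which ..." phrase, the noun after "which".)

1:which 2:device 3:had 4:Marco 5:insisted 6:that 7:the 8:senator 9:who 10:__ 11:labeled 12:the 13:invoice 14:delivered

8

The marked gap is inside the relative clause, the subject of "labeled".
Its filler is the head noun "senator" (via "who"), at word 8.
(The other dependency links word 2 to a gap after word 14.)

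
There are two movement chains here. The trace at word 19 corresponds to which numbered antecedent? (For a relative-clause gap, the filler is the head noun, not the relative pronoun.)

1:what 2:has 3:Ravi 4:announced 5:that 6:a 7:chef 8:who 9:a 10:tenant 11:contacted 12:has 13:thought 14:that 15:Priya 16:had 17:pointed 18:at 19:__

1

The marked gap is the object of the preposition "at" of "pointed".
Its filler is the fronted wh-phrase "what", at word 1.
(The other dependency links word 7 to a gap after word 11.)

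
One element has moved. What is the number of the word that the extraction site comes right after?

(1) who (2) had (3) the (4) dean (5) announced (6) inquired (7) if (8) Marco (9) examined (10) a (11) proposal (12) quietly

5

The displaced element is "who" (word 1).
It is linked across 1 clause boundary (Ø).
It functions as the subject of "inquired", so the gap sits immediately after word 5 ("announced").
Base order: The dean had announced who inquired if Marco examined a proposal quietly.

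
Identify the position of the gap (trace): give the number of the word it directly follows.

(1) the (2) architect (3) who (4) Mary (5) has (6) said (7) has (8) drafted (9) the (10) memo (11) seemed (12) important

The displaced element is "the architect" (word 2).
It is linked across 1 clause boundary (Ø).
It functions as the subject of "drafted", so the gap sits immediately after word 6 ("said").
Base order: Mary has said that the architect has drafted the memo.

6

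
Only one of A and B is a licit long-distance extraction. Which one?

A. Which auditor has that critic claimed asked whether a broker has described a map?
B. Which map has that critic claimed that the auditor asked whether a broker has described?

In B, the wh-phrase is extracted from inside a wh-island (introduced by "whether"), which blocks movement.
In A, the extraction path crosses only that-complement boundaries, which are transparent.
So A is grammatical.

A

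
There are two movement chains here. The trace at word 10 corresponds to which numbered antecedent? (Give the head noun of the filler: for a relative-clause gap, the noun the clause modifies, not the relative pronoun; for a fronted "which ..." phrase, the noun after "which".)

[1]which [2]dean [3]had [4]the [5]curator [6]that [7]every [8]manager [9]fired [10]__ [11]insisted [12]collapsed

5

The marked gap is inside the relative clause, the direct object of "fired".
Its filler is the head noun "curator" (via "that"), at word 5.
(The other dependency links word 2 to a gap after word 11.)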